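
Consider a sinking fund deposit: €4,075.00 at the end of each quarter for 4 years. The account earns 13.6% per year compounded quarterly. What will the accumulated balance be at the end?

€84,780.83

This is an ordinary annuity: 16 deposits of €4,075.00 at the end of each quarter.
Periodic rate r = 0.136/4 per quarter; n is counted in quarters.
FV = PMT × [((1+r)^n − 1)/r] = 4,075 × [(1+r)^16 − 1] / r = €84,780.83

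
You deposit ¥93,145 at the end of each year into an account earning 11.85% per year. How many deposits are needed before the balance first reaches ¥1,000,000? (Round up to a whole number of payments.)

8 payments

Periodic rate r = 0.1185 per year.
Ordinary annuity FV: 1,000,000 = 93,145 × [((1+r)^n − 1)/r].
(1+r)^n = 1 + 1,000,000 × r / 93,145, so n = ln(1 + 1,000,000·r/93,145) / ln(1+r) = 7.33.
Round up to a whole number of payments: n = 8.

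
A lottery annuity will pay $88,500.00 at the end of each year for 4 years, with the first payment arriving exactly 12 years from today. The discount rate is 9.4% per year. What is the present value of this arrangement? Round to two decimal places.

$105,793.20

Ordinary annuity of 4 payments, first payment at period 12.
Periodic rate r = 0.094 per year.
The ordinary-annuity PV formula values the stream one period before the first payment (period 11); discount that back 11 periods:
PV₀ = 88,500 × [1 − (1+r)^−4] / r × (1+r)^−11 = $105,793.20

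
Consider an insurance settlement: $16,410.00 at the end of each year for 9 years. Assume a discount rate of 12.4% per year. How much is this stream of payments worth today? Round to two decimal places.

This is an ordinary annuity: 9 payments of $16,410.00 at the end of each year.
Periodic rate r = 0.124 per year.
PV = PMT × [(1 − (1+r)^−n)/r] = 16,410 × [1 − (1+r)^−9] / r = $86,122.95

$86,122.95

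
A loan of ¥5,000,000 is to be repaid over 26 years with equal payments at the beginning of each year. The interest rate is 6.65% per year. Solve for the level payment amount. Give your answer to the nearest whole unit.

Level annuity due; solve PV = PMT × [(1 − (1+r)^−n)/r] × (1+r) for PMT.
Periodic rate r = 0.0665 per year.
With n = 26: PMT = 5,000,000 / ([(1 − (1+r)^−n)/r] × (1+r)) = ¥383,717

¥383,717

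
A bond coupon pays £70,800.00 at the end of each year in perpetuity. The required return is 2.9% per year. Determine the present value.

£2,441,379.31

Periodic rate r = 0.029 per year.
Level perpetuity: PV = PMT / r = 70,800 / (0.029) = £2,441,379.31.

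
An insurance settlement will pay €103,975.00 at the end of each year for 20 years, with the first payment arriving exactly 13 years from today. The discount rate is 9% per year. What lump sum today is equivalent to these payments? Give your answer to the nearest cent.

€337,452.42

Ordinary annuity of 20 payments, first payment at period 13.
Periodic rate r = 0.09 per year.
The ordinary-annuity PV formula values the stream one period before the first payment (period 12); discount that back 12 periods:
PV₀ = 103,975 × [1 − (1+r)^−20] / r × (1+r)^−12 = €337,452.42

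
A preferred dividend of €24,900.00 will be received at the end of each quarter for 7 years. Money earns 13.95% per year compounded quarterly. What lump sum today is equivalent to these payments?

This is an ordinary annuity: 28 payments of €24,900.00 at the end of each quarter.
Periodic rate r = 0.1395/4 per quarter; n is counted in quarters.
PV = PMT × [(1 − (1+r)^−n)/r] = 24,900 × [1 − (1+r)^−28] / r = €440,562.41

€440,562.41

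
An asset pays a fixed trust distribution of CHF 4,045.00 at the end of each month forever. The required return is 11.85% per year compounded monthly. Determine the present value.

Periodic rate r = 0.1185/12 per month.
Level perpetuity: PV = PMT / r = 4,045 / (0.1185/12) = CHF 409,620.25.

CHF 409,620.25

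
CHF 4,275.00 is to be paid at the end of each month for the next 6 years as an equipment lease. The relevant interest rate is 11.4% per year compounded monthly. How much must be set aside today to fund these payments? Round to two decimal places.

CHF 222,198.15

This is an ordinary annuity: 72 payments of CHF 4,275.00 at the end of each month.
Periodic rate r = 0.114/12 per month; n is counted in months.
PV = PMT × [(1 − (1+r)^−n)/r] = 4,275 × [1 − (1+r)^−72] / r = CHF 222,198.15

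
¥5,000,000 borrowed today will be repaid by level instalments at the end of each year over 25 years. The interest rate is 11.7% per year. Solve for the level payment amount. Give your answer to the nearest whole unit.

¥624,268

Level ordinary annuity; solve PV = PMT × [(1 − (1+r)^−n)/r] for PMT.
Periodic rate r = 0.117 per year.
With n = 25: PMT = 5,000,000 / ([(1 − (1+r)^−n)/r]) = ¥624,268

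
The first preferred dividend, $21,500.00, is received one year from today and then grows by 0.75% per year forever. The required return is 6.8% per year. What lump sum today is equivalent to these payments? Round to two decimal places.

Periodic rate r = 0.068 per year.
Growing perpetuity (Gordon): PV = PMT₁ / (r − g) = 21,500 / (r − 0.0075) = $355,371.90.

$355,371.90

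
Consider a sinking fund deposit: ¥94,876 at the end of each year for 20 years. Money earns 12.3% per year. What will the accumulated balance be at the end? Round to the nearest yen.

This is an ordinary annuity: 20 deposits of ¥94,876 at the end of each year.
Periodic rate r = 0.123 per year.
FV = PMT × [((1+r)^n − 1)/r] = 94,876 × [(1+r)^20 − 1] / r = ¥7,078,230

¥7,078,230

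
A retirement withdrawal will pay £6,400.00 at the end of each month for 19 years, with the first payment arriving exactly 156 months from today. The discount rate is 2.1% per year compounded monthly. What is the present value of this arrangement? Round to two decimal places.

£916,941.54

Ordinary annuity of 228 payments, first payment at period 156.
Periodic rate r = 0.021/12 per month; n is counted in months.
The ordinary-annuity PV formula values the stream one period before the first payment (period 155); discount that back 155 periods:
PV₀ = 6,400 × [1 − (1+r)^−228] / r × (1+r)^−155 = £916,941.54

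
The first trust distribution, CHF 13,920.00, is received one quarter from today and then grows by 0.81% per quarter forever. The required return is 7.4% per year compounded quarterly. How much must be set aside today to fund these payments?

CHF 1,338,461.54

Periodic rate r = 0.074/4 per quarter.
Growing perpetuity (Gordon): PV = PMT₁ / (r − g) = 13,920 / (r − 0.0081) = CHF 1,338,461.54.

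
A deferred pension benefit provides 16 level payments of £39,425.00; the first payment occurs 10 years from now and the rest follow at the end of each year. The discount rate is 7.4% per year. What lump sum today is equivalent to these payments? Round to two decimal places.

Ordinary annuity of 16 payments, first payment at period 10.
Periodic rate r = 0.074 per year.
The ordinary-annuity PV formula values the stream one period before the first payment (period 9); discount that back 9 periods:
PV₀ = 39,425 × [1 − (1+r)^−16] / r × (1+r)^−9 = £190,801.85

£190,801.85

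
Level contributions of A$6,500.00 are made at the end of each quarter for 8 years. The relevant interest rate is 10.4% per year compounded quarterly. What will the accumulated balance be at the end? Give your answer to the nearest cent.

This is an ordinary annuity: 32 deposits of A$6,500.00 at the end of each quarter.
Periodic rate r = 0.104/4 per quarter; n is counted in quarters.
FV = PMT × [((1+r)^n − 1)/r] = 6,500 × [(1+r)^32 − 1] / r = A$318,401.94

A$318,401.94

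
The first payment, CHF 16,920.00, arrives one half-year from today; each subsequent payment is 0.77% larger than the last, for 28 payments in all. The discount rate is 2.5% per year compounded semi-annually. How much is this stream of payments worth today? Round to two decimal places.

Periodic rate r = 0.025/2 per half-year; n is counted in half-years.
Growing ordinary annuity: PV = PMT₁ × [1 − ((1+g)/(1+r))^n] / (r − g) = 16,920 × [1 − ((1+0.0077)/(1+r))^28] / (r − 0.0077) = CHF 439,159.55.

CHF 439,159.55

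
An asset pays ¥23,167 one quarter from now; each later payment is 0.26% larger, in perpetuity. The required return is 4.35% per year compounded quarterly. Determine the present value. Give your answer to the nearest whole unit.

¥2,799,637

Periodic rate r = 0.0435/4 per quarter.
Growing perpetuity (Gordon): PV = PMT₁ / (r − g) = 23,167 / (r − 0.0026) = ¥2,799,637.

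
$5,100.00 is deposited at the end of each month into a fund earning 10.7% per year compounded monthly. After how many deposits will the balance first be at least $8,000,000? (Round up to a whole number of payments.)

305 payments

Periodic rate r = 0.107/12 per month; n is counted in months.
Ordinary annuity FV: 8,000,000 = 5,100 × [((1+r)^n − 1)/r].
(1+r)^n = 1 + 8,000,000 × r / 5,100, so n = ln(1 + 8,000,000·r/5,100) / ln(1+r) = 304.96.
Round up to a whole number of payments: n = 305.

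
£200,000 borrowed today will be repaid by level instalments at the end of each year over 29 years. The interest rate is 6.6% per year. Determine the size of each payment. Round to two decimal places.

Level ordinary annuity; solve PV = PMT × [(1 − (1+r)^−n)/r] for PMT.
Periodic rate r = 0.066 per year.
With n = 29: PMT = 200,000 / ([(1 − (1+r)^−n)/r]) = £15,652.61

£15,652.61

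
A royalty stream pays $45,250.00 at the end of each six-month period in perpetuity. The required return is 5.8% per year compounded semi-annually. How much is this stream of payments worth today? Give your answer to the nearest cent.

Periodic rate r = 0.058/2 per half-year.
Level perpetuity: PV = PMT / r = 45,250 / (0.058/2) = $1,560,344.83.

$1,560,344.83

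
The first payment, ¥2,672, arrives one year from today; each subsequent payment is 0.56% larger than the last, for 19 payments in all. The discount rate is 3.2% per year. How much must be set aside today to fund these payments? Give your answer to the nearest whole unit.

¥39,354

Periodic rate r = 0.032 per year.
Growing ordinary annuity: PV = PMT₁ × [1 − ((1+g)/(1+r))^n] / (r − g) = 2,672 × [1 − ((1+0.0056)/(1+r))^19] / (r − 0.0056) = ¥39,354.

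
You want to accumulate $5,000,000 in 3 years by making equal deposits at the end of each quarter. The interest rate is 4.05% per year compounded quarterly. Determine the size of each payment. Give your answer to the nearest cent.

Level ordinary annuity; solve FV = PMT × [((1+r)^n − 1)/r] for PMT.
Periodic rate r = 0.0405/4 per quarter; n is counted in quarters.
With n = 12: PMT = 5,000,000 / ([((1+r)^n − 1)/r]) = $393,969.88

$393,969.88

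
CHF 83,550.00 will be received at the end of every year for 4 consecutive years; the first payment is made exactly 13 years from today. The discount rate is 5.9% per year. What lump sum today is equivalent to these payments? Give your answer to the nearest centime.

CHF 145,850.05

Ordinary annuity of 4 payments, first payment at period 13.
Periodic rate r = 0.059 per year.
The ordinary-annuity PV formula values the stream one period before the first payment (period 12); discount that back 12 periods:
PV₀ = 83,550 × [1 − (1+r)^−4] / r × (1+r)^−12 = CHF 145,850.05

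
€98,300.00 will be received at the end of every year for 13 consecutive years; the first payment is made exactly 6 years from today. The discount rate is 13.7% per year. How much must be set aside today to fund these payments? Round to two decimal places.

€306,453.79

Ordinary annuity of 13 payments, first payment at period 6.
Periodic rate r = 0.137 per year.
The ordinary-annuity PV formula values the stream one period before the first payment (period 5); discount that back 5 periods:
PV₀ = 98,300 × [1 − (1+r)^−13] / r × (1+r)^−5 = €306,453.79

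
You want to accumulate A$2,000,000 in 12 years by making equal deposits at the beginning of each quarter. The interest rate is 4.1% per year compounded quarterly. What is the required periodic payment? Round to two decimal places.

A$32,133.38

Level annuity due; solve FV = PMT × [((1+r)^n − 1)/r] × (1+r) for PMT.
Periodic rate r = 0.041/4 per quarter; n is counted in quarters.
With n = 48: PMT = 2,000,000 / ([((1+r)^n − 1)/r] × (1+r)) = A$32,133.38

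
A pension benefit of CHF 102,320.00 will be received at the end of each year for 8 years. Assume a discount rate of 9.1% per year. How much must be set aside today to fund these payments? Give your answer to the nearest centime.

This is an ordinary annuity: 8 payments of CHF 102,320.00 at the end of each year.
Periodic rate r = 0.091 per year.
PV = PMT × [(1 − (1+r)^−n)/r] = 102,320 × [1 − (1+r)^−8] / r = CHF 564,223.94

CHF 564,223.94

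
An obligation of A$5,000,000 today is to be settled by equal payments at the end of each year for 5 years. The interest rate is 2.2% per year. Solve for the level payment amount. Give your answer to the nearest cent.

Level ordinary annuity; solve PV = PMT × [(1 − (1+r)^−n)/r] for PMT.
Periodic rate r = 0.022 per year.
With n = 5: PMT = 5,000,000 / ([(1 − (1+r)^−n)/r]) = A$1,066,957.31

A$1,066,957.31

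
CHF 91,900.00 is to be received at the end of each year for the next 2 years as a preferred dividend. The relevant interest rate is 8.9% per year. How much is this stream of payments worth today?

CHF 161,881.86

This is an ordinary annuity: 2 payments of CHF 91,900.00 at the end of each year.
Periodic rate r = 0.089 per year.
PV = PMT × [(1 − (1+r)^−n)/r] = 91,900 × [1 − (1+r)^−2] / r = CHF 161,881.86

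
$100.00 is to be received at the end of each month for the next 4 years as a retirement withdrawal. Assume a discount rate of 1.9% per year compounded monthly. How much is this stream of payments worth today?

This is an ordinary annuity: 48 payments of $100.00 at the end of each month.
Periodic rate r = 0.019/12 per month; n is counted in months.
PV = PMT × [(1 − (1+r)^−n)/r] = 100 × [1 − (1+r)^−48] / r = $4,618.62

$4,618.62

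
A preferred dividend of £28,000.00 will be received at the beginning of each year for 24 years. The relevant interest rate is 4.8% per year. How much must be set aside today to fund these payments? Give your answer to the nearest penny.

£412,903.35

This is an annuity due: 24 payments of £28,000.00 at the beginning of each year.
Periodic rate r = 0.048 per year.
PV = PMT × [(1 − (1+r)^−n)/r] × (1+r) = 28,000 × [1 − (1+r)^−24] / r × (1+r) = £412,903.35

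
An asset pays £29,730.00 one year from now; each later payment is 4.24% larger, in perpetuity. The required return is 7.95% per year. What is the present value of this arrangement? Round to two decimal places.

£801,347.71

Periodic rate r = 0.0795 per year.
Growing perpetuity (Gordon): PV = PMT₁ / (r − g) = 29,730 / (r − 0.0424) = £801,347.71.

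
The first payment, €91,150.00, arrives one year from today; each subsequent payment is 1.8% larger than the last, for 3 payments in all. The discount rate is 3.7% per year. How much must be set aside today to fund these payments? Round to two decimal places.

Periodic rate r = 0.037 per year.
Growing ordinary annuity: PV = PMT₁ × [1 − ((1+g)/(1+r))^n] / (r − g) = 91,150 × [1 − ((1+0.018)/(1+r))^3] / (r − 0.018) = €258,891.44.

€258,891.44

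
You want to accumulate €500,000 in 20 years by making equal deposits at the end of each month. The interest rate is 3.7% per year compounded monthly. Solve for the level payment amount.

€1,409.78

Level ordinary annuity; solve FV = PMT × [((1+r)^n − 1)/r] for PMT.
Periodic rate r = 0.037/12 per month; n is counted in months.
With n = 240: PMT = 500,000 / ([((1+r)^n − 1)/r]) = €1,409.78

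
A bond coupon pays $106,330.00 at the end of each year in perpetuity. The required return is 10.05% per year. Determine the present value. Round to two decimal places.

$1,058,009.95

Periodic rate r = 0.1005 per year.
Level perpetuity: PV = PMT / r = 106,330 / (0.1005) = $1,058,009.95.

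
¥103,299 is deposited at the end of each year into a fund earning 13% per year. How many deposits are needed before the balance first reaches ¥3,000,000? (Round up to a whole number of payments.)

Periodic rate r = 0.13 per year.
Ordinary annuity FV: 3,000,000 = 103,299 × [((1+r)^n − 1)/r].
(1+r)^n = 1 + 3,000,000 × r / 103,299, so n = ln(1 + 3,000,000·r/103,299) / ln(1+r) = 12.79.
Round up to a whole number of payments: n = 13.

13 payments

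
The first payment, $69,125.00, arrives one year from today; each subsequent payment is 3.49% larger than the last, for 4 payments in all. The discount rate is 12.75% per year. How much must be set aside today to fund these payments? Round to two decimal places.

Periodic rate r = 0.1275 per year.
Growing ordinary annuity: PV = PMT₁ × [1 − ((1+g)/(1+r))^n] / (r − g) = 69,125 × [1 − ((1+0.0349)/(1+r))^4] / (r − 0.0349) = $216,642.03.

$216,642.03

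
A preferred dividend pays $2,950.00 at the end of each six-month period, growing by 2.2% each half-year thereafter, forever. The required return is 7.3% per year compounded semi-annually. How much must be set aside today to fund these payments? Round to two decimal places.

Periodic rate r = 0.073/2 per half-year.
Growing perpetuity (Gordon): PV = PMT₁ / (r − g) = 2,950 / (r − 0.022) = $203,448.28.

$203,448.28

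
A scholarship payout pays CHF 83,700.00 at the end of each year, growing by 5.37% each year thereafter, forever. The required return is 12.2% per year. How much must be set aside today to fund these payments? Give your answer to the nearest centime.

Periodic rate r = 0.122 per year.
Growing perpetuity (Gordon): PV = PMT₁ / (r − g) = 83,700 / (r − 0.0537) = CHF 1,225,475.84.

CHF 1,225,475.84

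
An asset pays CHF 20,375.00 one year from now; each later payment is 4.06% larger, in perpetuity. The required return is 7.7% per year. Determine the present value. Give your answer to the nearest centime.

Periodic rate r = 0.077 per year.
Growing perpetuity (Gordon): PV = PMT₁ / (r − g) = 20,375 / (r − 0.0406) = CHF 559,752.75.

CHF 559,752.75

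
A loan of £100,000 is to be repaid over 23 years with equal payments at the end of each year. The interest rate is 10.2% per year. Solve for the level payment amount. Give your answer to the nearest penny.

Level ordinary annuity; solve PV = PMT × [(1 − (1+r)^−n)/r] for PMT.
Periodic rate r = 0.102 per year.
With n = 23: PMT = 100,000 / ([(1 − (1+r)^−n)/r]) = £11,423.56

£11,423.56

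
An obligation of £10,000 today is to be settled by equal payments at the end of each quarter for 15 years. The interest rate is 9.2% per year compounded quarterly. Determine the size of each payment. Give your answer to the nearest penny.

Level ordinary annuity; solve PV = PMT × [(1 − (1+r)^−n)/r] for PMT.
Periodic rate r = 0.092/4 per quarter; n is counted in quarters.
With n = 60: PMT = 10,000 / ([(1 − (1+r)^−n)/r]) = £308.95

£308.95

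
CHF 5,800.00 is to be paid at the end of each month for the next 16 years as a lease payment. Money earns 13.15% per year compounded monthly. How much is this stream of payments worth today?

CHF 463,979.81

This is an ordinary annuity: 192 payments of CHF 5,800.00 at the end of each month.
Periodic rate r = 0.1315/12 per month; n is counted in months.
PV = PMT × [(1 − (1+r)^−n)/r] = 5,800 × [1 − (1+r)^−192] / r = CHF 463,979.81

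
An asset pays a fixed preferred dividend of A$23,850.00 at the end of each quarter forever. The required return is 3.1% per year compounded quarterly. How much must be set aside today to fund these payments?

A$3,077,419.35

Periodic rate r = 0.031/4 per quarter.
Level perpetuity: PV = PMT / r = 23,850 / (0.031/4) = A$3,077,419.35.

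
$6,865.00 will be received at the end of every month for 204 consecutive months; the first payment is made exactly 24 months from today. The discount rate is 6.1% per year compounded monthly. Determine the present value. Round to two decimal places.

Ordinary annuity of 204 payments, first payment at period 24.
Periodic rate r = 0.061/12 per month; n is counted in months.
The ordinary-annuity PV formula values the stream one period before the first payment (period 23); discount that back 23 periods:
PV₀ = 6,865 × [1 − (1+r)^−204] / r × (1+r)^−23 = $774,642.86

$774,642.86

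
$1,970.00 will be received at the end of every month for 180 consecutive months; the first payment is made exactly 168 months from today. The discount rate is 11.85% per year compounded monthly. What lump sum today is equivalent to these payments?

Ordinary annuity of 180 payments, first payment at period 168.
Periodic rate r = 0.1185/12 per month; n is counted in months.
The ordinary-annuity PV formula values the stream one period before the first payment (period 167); discount that back 167 periods:
PV₀ = 1,970 × [1 − (1+r)^−180] / r × (1+r)^−167 = $32,065.01

$32,065.01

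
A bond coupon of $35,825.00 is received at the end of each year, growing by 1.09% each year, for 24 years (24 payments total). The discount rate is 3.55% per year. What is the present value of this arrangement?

$638,504.15

Periodic rate r = 0.0355 per year.
Growing ordinary annuity: PV = PMT₁ × [1 − ((1+g)/(1+r))^n] / (r − g) = 35,825 × [1 − ((1+0.0109)/(1+r))^24] / (r − 0.0109) = $638,504.15.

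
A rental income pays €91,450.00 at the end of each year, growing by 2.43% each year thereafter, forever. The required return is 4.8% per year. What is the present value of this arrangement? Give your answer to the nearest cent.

Periodic rate r = 0.048 per year.
Growing perpetuity (Gordon): PV = PMT₁ / (r − g) = 91,450 / (r − 0.0243) = €3,858,649.79.

€3,858,649.79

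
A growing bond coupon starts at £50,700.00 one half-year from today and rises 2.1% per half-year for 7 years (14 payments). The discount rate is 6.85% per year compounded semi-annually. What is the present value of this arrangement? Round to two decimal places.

Periodic rate r = 0.0685/2 per half-year; n is counted in half-years.
Growing ordinary annuity: PV = PMT₁ × [1 − ((1+g)/(1+r))^n] / (r − g) = 50,700 × [1 − ((1+0.021)/(1+r))^14] / (r − 0.021) = £631,972.73.

£631,972.73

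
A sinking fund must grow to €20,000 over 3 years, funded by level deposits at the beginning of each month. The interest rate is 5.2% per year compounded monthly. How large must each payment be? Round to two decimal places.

Level annuity due; solve FV = PMT × [((1+r)^n − 1)/r] × (1+r) for PMT.
Periodic rate r = 0.052/12 per month; n is counted in months.
With n = 36: PMT = 20,000 / ([((1+r)^n − 1)/r] × (1+r)) = €512.33

€512.33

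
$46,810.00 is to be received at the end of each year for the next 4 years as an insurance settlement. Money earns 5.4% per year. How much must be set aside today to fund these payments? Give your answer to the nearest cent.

$164,455.19

This is an ordinary annuity: 4 payments of $46,810.00 at the end of each year.
Periodic rate r = 0.054 per year.
PV = PMT × [(1 − (1+r)^−n)/r] = 46,810 × [1 − (1+r)^−4] / r = $164,455.19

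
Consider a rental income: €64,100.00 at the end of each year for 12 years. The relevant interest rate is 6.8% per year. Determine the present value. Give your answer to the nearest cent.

€514,597.47

This is an ordinary annuity: 12 payments of €64,100.00 at the end of each year.
Periodic rate r = 0.068 per year.
PV = PMT × [(1 − (1+r)^−n)/r] = 64,100 × [1 − (1+r)^−12] / r = €514,597.47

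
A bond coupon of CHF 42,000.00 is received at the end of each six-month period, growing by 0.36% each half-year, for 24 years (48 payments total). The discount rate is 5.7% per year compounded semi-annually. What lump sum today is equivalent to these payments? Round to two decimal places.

Periodic rate r = 0.057/2 per half-year; n is counted in half-years.
Growing ordinary annuity: PV = PMT₁ × [1 − ((1+g)/(1+r))^n] / (r − g) = 42,000 × [1 − ((1+0.0036)/(1+r))^48] / (r − 0.0036) = CHF 1,166,565.30.

CHF 1,166,565.30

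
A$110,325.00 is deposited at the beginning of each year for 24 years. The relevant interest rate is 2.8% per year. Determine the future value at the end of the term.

A$3,808,070.87

This is an annuity due: 24 deposits of A$110,325.00 at the beginning of each year.
Periodic rate r = 0.028 per year.
FV = PMT × [((1+r)^n − 1)/r] × (1+r) = 110,325 × [(1+r)^24 − 1] / r × (1+r) = A$3,808,070.87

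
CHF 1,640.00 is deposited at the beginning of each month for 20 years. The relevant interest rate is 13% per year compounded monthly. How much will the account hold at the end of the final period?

CHF 1,878,651.40

This is an annuity due: 240 deposits of CHF 1,640.00 at the beginning of each month.
Periodic rate r = 0.13/12 per month; n is counted in months.
FV = PMT × [((1+r)^n − 1)/r] × (1+r) = 1,640 × [(1+r)^240 − 1] / r × (1+r) = CHF 1,878,651.40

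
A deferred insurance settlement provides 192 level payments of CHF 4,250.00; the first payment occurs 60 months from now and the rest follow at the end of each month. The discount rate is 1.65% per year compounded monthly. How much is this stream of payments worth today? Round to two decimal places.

Ordinary annuity of 192 payments, first payment at period 60.
Periodic rate r = 0.0165/12 per month; n is counted in months.
The ordinary-annuity PV formula values the stream one period before the first payment (period 59); discount that back 59 periods:
PV₀ = 4,250 × [1 − (1+r)^−192] / r × (1+r)^−59 = CHF 660,929.36

CHF 660,929.36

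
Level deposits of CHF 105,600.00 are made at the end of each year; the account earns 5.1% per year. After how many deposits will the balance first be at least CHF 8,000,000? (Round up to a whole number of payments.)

32 payments

Periodic rate r = 0.051 per year.
Ordinary annuity FV: 8,000,000 = 105,600 × [((1+r)^n − 1)/r].
(1+r)^n = 1 + 8,000,000 × r / 105,600, so n = ln(1 + 8,000,000·r/105,600) / ln(1+r) = 31.80.
Round up to a whole number of payments: n = 32.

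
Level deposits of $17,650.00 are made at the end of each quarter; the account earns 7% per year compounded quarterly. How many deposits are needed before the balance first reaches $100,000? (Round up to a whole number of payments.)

6 payments

Periodic rate r = 0.07/4 per quarter; n is counted in quarters.
Ordinary annuity FV: 100,000 = 17,650 × [((1+r)^n − 1)/r].
(1+r)^n = 1 + 100,000 × r / 17,650, so n = ln(1 + 100,000·r/17,650) / ln(1+r) = 5.45.
Round up to a whole number of payments: n = 6.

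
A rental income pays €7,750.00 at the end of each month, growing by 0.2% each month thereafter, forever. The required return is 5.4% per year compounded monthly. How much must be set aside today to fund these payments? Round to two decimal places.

Periodic rate r = 0.054/12 per month.
Growing perpetuity (Gordon): PV = PMT₁ / (r − g) = 7,750 / (r − 0.002) = €3,100,000.00.

€3,100,000.00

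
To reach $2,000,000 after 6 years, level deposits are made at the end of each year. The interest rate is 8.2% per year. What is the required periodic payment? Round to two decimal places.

$271,259.06

Level ordinary annuity; solve FV = PMT × [((1+r)^n − 1)/r] for PMT.
Periodic rate r = 0.082 per year.
With n = 6: PMT = 2,000,000 / ([((1+r)^n − 1)/r]) = $271,259.06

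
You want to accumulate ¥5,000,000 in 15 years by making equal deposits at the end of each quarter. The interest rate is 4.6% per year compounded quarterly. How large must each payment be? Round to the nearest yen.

Level ordinary annuity; solve FV = PMT × [((1+r)^n − 1)/r] for PMT.
Periodic rate r = 0.046/4 per quarter; n is counted in quarters.
With n = 60: PMT = 5,000,000 / ([((1+r)^n − 1)/r]) = ¥58,323

¥58,323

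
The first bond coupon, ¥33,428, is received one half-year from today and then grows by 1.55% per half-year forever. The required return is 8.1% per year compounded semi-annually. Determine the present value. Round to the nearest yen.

¥1,337,120

Periodic rate r = 0.081/2 per half-year.
Growing perpetuity (Gordon): PV = PMT₁ / (r − g) = 33,428 / (r − 0.0155) = ¥1,337,120.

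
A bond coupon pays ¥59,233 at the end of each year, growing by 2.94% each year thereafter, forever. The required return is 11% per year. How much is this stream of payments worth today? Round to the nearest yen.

¥734,901

Periodic rate r = 0.11 per year.
Growing perpetuity (Gordon): PV = PMT₁ / (r − g) = 59,233 / (r − 0.0294) = ¥734,901.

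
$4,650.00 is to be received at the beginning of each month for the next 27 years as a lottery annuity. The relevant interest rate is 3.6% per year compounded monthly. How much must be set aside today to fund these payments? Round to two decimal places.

$965,629.61

This is an annuity due: 324 payments of $4,650.00 at the beginning of each month.
Periodic rate r = 0.036/12 per month; n is counted in months.
PV = PMT × [(1 − (1+r)^−n)/r] × (1+r) = 4,650 × [1 − (1+r)^−324] / r × (1+r) = $965,629.61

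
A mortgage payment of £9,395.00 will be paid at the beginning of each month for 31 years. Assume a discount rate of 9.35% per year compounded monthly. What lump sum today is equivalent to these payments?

This is an annuity due: 372 payments of £9,395.00 at the beginning of each month.
Periodic rate r = 0.0935/12 per month; n is counted in months.
PV = PMT × [(1 − (1+r)^−n)/r] × (1+r) = 9,395 × [1 − (1+r)^−372] / r × (1+r) = £1,147,450.96

£1,147,450.96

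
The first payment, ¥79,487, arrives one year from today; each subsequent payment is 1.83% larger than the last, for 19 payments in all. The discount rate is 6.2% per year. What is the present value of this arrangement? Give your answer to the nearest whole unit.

Periodic rate r = 0.062 per year.
Growing ordinary annuity: PV = PMT₁ × [1 − ((1+g)/(1+r))^n] / (r − g) = 79,487 × [1 − ((1+0.0183)/(1+r))^19] / (r − 0.0183) = ¥1,000,294.

¥1,000,294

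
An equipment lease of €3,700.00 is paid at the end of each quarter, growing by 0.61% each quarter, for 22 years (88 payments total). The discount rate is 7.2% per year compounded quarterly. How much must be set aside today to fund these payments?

€200,447.49

Periodic rate r = 0.072/4 per quarter; n is counted in quarters.
Growing ordinary annuity: PV = PMT₁ × [1 − ((1+g)/(1+r))^n] / (r − g) = 3,700 × [1 − ((1+0.0061)/(1+r))^88] / (r − 0.0061) = €200,447.49.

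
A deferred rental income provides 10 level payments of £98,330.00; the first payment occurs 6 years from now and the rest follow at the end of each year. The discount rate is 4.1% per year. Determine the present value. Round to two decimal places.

Ordinary annuity of 10 payments, first payment at period 6.
Periodic rate r = 0.041 per year.
The ordinary-annuity PV formula values the stream one period before the first payment (period 5); discount that back 5 periods:
PV₀ = 98,330 × [1 − (1+r)^−10] / r × (1+r)^−5 = £649,145.30

£649,145.30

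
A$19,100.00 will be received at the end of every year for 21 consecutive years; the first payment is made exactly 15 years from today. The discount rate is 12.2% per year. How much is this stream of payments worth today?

Ordinary annuity of 21 payments, first payment at period 15.
Periodic rate r = 0.122 per year.
The ordinary-annuity PV formula values the stream one period before the first payment (period 14); discount that back 14 periods:
PV₀ = 19,100 × [1 − (1+r)^−21] / r × (1+r)^−14 = A$28,458.87

A$28,458.87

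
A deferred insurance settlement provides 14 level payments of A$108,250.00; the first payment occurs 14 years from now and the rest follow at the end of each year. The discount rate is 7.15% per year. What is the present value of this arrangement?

Ordinary annuity of 14 payments, first payment at period 14.
Periodic rate r = 0.0715 per year.
The ordinary-annuity PV formula values the stream one period before the first payment (period 13); discount that back 13 periods:
PV₀ = 108,250 × [1 − (1+r)^−14] / r × (1+r)^−13 = A$382,309.75

A$382,309.75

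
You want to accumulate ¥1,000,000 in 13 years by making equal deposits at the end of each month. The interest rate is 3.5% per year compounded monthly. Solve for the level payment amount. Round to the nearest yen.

¥5,071

Level ordinary annuity; solve FV = PMT × [((1+r)^n − 1)/r] for PMT.
Periodic rate r = 0.035/12 per month; n is counted in months.
With n = 156: PMT = 1,000,000 / ([((1+r)^n − 1)/r]) = ¥5,071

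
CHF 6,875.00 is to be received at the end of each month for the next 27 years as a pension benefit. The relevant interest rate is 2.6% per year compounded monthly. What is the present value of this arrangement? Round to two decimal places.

CHF 1,599,327.16

This is an ordinary annuity: 324 payments of CHF 6,875.00 at the end of each month.
Periodic rate r = 0.026/12 per month; n is counted in months.
PV = PMT × [(1 − (1+r)^−n)/r] = 6,875 × [1 − (1+r)^−324] / r = CHF 1,599,327.16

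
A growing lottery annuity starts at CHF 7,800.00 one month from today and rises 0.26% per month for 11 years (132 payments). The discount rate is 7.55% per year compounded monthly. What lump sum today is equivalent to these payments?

Periodic rate r = 0.0755/12 per month; n is counted in months.
Growing ordinary annuity: PV = PMT₁ × [1 − ((1+g)/(1+r))^n] / (r − g) = 7,800 × [1 − ((1+0.0026)/(1+r))^132] / (r − 0.0026) = CHF 812,167.54.

CHF 812,167.54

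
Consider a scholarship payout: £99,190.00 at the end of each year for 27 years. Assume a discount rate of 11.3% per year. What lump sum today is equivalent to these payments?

£829,032.52

This is an ordinary annuity: 27 payments of £99,190.00 at the end of each year.
Periodic rate r = 0.113 per year.
PV = PMT × [(1 − (1+r)^−n)/r] = 99,190 × [1 − (1+r)^−27] / r = £829,032.52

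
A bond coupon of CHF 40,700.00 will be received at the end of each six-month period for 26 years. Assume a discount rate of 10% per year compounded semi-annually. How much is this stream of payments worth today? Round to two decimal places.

CHF 749,615.57

This is an ordinary annuity: 52 payments of CHF 40,700.00 at the end of each six-month period.
Periodic rate r = 0.1/2 per half-year; n is counted in half-years.
PV = PMT × [(1 − (1+r)^−n)/r] = 40,700 × [1 − (1+r)^−52] / r = CHF 749,615.57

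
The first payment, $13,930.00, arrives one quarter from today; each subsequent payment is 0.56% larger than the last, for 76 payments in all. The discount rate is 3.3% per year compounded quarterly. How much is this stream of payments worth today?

$952,925.22

Periodic rate r = 0.033/4 per quarter; n is counted in quarters.
Growing ordinary annuity: PV = PMT₁ × [1 − ((1+g)/(1+r))^n] / (r − g) = 13,930 × [1 − ((1+0.0056)/(1+r))^76] / (r − 0.0056) = $952,925.22.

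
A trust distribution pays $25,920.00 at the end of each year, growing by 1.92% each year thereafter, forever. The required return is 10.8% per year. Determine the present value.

Periodic rate r = 0.108 per year.
Growing perpetuity (Gordon): PV = PMT₁ / (r − g) = 25,920 / (r − 0.0192) = $291,891.89.

$291,891.89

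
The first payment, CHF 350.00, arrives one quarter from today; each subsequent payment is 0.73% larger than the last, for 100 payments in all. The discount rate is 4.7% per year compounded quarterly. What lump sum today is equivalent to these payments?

CHF 28,037.75

Periodic rate r = 0.047/4 per quarter; n is counted in quarters.
Growing ordinary annuity: PV = PMT₁ × [1 − ((1+g)/(1+r))^n] / (r − g) = 350 × [1 − ((1+0.0073)/(1+r))^100] / (r − 0.0073) = CHF 28,037.75.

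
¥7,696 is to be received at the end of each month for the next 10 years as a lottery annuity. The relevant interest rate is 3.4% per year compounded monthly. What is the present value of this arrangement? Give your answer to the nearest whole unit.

¥781,970

This is an ordinary annuity: 120 payments of ¥7,696 at the end of each month.
Periodic rate r = 0.034/12 per month; n is counted in months.
PV = PMT × [(1 − (1+r)^−n)/r] = 7,696 × [1 − (1+r)^−120] / r = ¥781,970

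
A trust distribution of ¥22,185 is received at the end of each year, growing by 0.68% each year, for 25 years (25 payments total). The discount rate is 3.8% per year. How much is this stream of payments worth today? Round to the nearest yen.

Periodic rate r = 0.038 per year.
Growing ordinary annuity: PV = PMT₁ × [1 − ((1+g)/(1+r))^n] / (r − g) = 22,185 × [1 − ((1+0.0068)/(1+r))^25] / (r − 0.0068) = ¥379,506.

¥379,506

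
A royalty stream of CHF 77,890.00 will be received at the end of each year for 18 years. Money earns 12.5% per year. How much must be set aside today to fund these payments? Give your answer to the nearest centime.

CHF 548,332.97

This is an ordinary annuity: 18 payments of CHF 77,890.00 at the end of each year.
Periodic rate r = 0.125 per year.
PV = PMT × [(1 − (1+r)^−n)/r] = 77,890 × [1 − (1+r)^−18] / r = CHF 548,332.97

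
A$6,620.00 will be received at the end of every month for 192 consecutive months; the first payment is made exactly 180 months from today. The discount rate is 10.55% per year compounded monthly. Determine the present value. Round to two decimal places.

A$127,881.46

Ordinary annuity of 192 payments, first payment at period 180.
Periodic rate r = 0.1055/12 per month; n is counted in months.
The ordinary-annuity PV formula values the stream one period before the first payment (period 179); discount that back 179 periods:
PV₀ = 6,620 × [1 − (1+r)^−192] / r × (1+r)^−179 = A$127,881.46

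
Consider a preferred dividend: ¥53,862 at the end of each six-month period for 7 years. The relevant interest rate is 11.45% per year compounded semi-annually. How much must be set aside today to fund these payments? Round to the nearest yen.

This is an ordinary annuity: 14 payments of ¥53,862 at the end of each six-month period.
Periodic rate r = 0.1145/2 per half-year; n is counted in half-years.
PV = PMT × [(1 − (1+r)^−n)/r] = 53,862 × [1 − (1+r)^−14] / r = ¥509,283

¥509,283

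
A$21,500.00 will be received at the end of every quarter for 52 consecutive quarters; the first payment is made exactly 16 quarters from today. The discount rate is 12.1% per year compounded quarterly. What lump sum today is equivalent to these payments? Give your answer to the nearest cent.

A$358,035.03

Ordinary annuity of 52 payments, first payment at period 16.
Periodic rate r = 0.121/4 per quarter; n is counted in quarters.
The ordinary-annuity PV formula values the stream one period before the first payment (period 15); discount that back 15 periods:
PV₀ = 21,500 × [1 − (1+r)^−52] / r × (1+r)^−15 = A$358,035.03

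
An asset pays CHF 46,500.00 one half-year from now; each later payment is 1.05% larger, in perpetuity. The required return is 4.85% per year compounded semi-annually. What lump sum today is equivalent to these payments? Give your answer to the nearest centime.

Periodic rate r = 0.0485/2 per half-year.
Growing perpetuity (Gordon): PV = PMT₁ / (r − g) = 46,500 / (r − 0.0105) = CHF 3,381,818.18.

CHF 3,381,818.18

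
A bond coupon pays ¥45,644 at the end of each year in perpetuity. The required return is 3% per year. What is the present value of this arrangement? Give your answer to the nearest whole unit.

Periodic rate r = 0.03 per year.
Level perpetuity: PV = PMT / r = 45,644 / (0.03) = ¥1,521,467.

¥1,521,467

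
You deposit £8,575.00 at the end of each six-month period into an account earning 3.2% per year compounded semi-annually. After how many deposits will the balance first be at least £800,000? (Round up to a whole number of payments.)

58 payments

Periodic rate r = 0.032/2 per half-year; n is counted in half-years.
Ordinary annuity FV: 800,000 = 8,575 × [((1+r)^n − 1)/r].
(1+r)^n = 1 + 800,000 × r / 8,575, so n = ln(1 + 800,000·r/8,575) / ln(1+r) = 57.54.
Round up to a whole number of payments: n = 58.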